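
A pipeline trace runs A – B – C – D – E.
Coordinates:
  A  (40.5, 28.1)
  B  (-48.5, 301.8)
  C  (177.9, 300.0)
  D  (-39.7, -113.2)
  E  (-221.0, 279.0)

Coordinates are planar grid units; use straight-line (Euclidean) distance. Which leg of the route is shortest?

B–C

Leg distances:
A→B: 287.8
B→C: 226.4
C→D: 467.0
D→E: 432.1
The shortest leg is B–C at 226.4.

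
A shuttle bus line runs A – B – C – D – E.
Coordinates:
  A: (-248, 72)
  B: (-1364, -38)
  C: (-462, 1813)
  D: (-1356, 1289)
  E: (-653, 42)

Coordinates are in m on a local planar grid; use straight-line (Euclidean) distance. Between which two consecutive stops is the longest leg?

B–C

Leg distances:
A→B: 1121.4 m
B→C: 2059.1 m
C→D: 1036.2 m
D→E: 1431.5 m
The longest leg is B–C at 2059.1 m.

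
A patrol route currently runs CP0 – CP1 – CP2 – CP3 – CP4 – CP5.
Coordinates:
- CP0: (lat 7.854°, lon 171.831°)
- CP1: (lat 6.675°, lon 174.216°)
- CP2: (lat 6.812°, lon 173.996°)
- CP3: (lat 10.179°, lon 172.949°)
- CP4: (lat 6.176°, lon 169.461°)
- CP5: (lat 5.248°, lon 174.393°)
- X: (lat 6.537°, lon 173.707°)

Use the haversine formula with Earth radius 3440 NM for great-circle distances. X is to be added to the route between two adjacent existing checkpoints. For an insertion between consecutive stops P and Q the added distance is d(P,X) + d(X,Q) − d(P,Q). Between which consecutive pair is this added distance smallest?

between CP0 and CP1

Added distance for inserting X between each consecutive pair:
CP0–CP1: 9.7 NM
CP1–CP2: 39.9 NM
CP2–CP3: 35.6 NM
CP3–CP4: 160.2 NM
CP4–CP5: 42.0 NM
Smallest added distance is 9.7 NM, inserting between CP0 and CP1.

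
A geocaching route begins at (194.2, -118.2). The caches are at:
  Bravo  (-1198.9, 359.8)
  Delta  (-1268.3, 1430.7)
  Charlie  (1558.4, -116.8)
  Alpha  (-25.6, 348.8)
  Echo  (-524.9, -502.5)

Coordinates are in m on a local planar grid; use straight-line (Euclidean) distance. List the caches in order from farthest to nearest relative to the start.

Distance from the start at (194.2, -118.2) to each:
Delta (-1268.3, 1430.7): 2130.3 m
Bravo (-1198.9, 359.8): 1472.8 m
Charlie (1558.4, -116.8): 1364.2 m
Echo (-524.9, -502.5): 815.3 m
Alpha (-25.6, 348.8): 516.1 m

Delta, Bravo, Charlie, Echo, Alpha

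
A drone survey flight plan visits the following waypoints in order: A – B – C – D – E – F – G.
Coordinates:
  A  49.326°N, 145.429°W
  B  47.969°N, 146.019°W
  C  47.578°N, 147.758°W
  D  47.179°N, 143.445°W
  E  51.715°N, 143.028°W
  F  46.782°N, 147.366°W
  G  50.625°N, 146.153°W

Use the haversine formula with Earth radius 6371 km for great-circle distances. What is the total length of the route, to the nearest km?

Leg distances:
A→B: 157.0 km  (cumulative 157.0 km)
B→C: 137.0 km  (cumulative 294.0 km)
C→D: 327.7 km  (cumulative 621.7 km)
D→E: 505.3 km  (cumulative 1127.0 km)
E→F: 632.2 km  (cumulative 1759.2 km)
F→G: 436.5 km  (cumulative 2195.7 km)
Total route length ≈ 2196 km.

2196 km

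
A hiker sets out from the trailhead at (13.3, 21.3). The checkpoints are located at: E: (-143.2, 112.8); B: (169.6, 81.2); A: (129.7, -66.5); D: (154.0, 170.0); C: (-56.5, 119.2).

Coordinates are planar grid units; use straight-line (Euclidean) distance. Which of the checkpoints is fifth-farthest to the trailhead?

Distances from the trailhead ((13.3, 21.3)):
D: 204.7
E: 181.3
B: 167.4
A: 145.8
C: 120.2
The fifth-farthest is C at 120.2.

C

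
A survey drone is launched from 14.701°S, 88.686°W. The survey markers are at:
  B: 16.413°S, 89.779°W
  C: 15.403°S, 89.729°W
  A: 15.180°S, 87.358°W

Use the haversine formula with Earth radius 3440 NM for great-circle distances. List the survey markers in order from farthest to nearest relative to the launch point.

B, A, C

Computing each great-circle distance from 14.701°S, 88.686°W:
B 16.413°S, 89.779°W: 120.7 NM
A 15.180°S, 87.358°W: 82.2 NM
C 15.403°S, 89.729°W: 73.7 NM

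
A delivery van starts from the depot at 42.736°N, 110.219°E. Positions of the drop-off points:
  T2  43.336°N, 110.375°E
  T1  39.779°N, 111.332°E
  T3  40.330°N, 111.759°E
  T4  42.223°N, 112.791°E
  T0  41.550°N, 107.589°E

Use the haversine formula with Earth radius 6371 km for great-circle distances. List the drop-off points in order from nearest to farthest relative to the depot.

Distances from the depot:
T2 43.336°N, 110.375°E: 67.9 km
T4 42.223°N, 112.791°E: 218.5 km
T0 41.550°N, 107.589°E: 253.8 km
T3 40.330°N, 111.759°E: 296.6 km
T1 39.779°N, 111.332°E: 341.7 km

T2, T4, T0, T3, T1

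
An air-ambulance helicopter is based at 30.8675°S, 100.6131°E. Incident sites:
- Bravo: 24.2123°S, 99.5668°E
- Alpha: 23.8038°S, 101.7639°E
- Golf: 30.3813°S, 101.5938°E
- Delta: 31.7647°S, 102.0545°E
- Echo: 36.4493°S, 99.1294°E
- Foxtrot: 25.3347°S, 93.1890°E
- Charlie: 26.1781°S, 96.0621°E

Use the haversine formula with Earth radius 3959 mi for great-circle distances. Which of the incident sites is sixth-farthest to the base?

Distance to each, sorted:
Foxtrot: 592.1 mi
Alpha: 493.2 mi
Bravo: 464.3 mi
Charlie: 425.7 mi
Echo: 395.0 mi
Delta: 105.3 mi
Golf: 67.3 mi
The sixth-farthest is Delta at 105.3 mi.

Delta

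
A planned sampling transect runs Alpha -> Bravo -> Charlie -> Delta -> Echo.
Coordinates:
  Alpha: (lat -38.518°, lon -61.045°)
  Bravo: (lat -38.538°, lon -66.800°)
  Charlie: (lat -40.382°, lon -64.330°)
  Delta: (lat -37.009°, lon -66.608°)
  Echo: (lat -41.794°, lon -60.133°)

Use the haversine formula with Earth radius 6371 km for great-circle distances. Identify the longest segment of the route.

Leg distances:
Alpha→Bravo: 500.5 km
Bravo→Charlie: 294.9 km
Charlie→Delta: 423.9 km
Delta→Echo: 769.4 km
The longest leg is Delta–Echo at 769.4 km.

Delta–Echo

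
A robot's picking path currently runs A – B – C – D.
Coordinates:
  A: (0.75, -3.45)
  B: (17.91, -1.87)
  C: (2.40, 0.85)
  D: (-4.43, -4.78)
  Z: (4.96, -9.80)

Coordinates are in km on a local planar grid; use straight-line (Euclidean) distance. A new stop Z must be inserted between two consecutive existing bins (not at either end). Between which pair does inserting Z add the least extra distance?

Added distance for inserting Z between each consecutive pair:
A–B: 5.6 km
B–C: 10.4 km
C–D: 12.7 km
Smallest added distance is 5.6 km, inserting between A and B.

between A and B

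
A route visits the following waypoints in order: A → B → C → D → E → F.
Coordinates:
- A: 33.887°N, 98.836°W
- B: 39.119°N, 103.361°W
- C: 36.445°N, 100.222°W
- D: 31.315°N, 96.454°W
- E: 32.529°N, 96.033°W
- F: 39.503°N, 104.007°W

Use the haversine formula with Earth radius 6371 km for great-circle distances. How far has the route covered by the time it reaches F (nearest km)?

2978 km

Leg distances:
A→B: 708.3 km  (cumulative 708.3 km)
B→C: 405.5 km  (cumulative 1113.9 km)
C→D: 668.0 km  (cumulative 1781.8 km)
D→E: 140.7 km  (cumulative 1922.5 km)
E→F: 1055.4 km  (cumulative 2977.9 km)
Cumulative distance at F ≈ 2978 km.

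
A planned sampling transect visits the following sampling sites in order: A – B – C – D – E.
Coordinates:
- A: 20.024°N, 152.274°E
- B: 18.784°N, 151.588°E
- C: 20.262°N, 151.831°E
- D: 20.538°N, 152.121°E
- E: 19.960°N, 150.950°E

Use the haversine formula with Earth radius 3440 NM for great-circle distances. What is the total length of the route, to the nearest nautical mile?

272 NM

Leg distances:
A→B: 84.0 NM  (cumulative 84.0 NM)
B→C: 89.8 NM  (cumulative 173.8 NM)
C→D: 23.3 NM  (cumulative 197.0 NM)
D→E: 74.5 NM  (cumulative 271.6 NM)
Total route length ≈ 272 NM.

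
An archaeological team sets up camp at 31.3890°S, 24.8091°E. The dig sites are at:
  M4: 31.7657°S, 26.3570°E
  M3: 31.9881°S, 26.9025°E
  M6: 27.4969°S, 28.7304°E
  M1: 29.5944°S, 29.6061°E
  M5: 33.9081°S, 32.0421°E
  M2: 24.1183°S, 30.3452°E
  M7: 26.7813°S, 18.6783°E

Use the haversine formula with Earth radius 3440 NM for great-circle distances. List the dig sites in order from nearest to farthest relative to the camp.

Distance from the camp at 31.3890°S, 24.8091°E to each:
M4 31.7657°S, 26.3570°E: 82.3 NM
M3 31.9881°S, 26.9025°E: 112.8 NM
M1 29.5944°S, 29.6061°E: 270.5 NM
M6 27.4969°S, 28.7304°E: 310.8 NM
M5 33.9081°S, 32.0421°E: 395.6 NM
M7 26.7813°S, 18.6783°E: 424.1 NM
M2 24.1183°S, 30.3452°E: 526.2 NM

M4, M3, M1, M6, M5, M7, M2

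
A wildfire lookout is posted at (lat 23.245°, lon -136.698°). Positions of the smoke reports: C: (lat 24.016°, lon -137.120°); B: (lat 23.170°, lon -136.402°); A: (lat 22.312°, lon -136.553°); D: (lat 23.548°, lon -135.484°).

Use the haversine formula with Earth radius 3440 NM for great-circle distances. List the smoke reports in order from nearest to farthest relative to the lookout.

Distances from the lookout:
B (lat 23.170°, lon -136.402°): 16.9 NM
C (lat 24.016°, lon -137.120°): 51.8 NM
A (lat 22.312°, lon -136.553°): 56.6 NM
D (lat 23.548°, lon -135.484°): 69.3 NM

B, C, A, D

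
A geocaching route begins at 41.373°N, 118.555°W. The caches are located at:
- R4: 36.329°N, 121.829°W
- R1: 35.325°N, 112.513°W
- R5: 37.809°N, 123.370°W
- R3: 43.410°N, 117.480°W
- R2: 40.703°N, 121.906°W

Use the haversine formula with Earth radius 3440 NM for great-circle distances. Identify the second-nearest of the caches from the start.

Distance to each, sorted:
R3: 131.3 NM
R2: 157.0 NM
R5: 308.8 NM
R4: 339.3 NM
R1: 461.0 NM
The second-nearest is R2 at 157.0 NM.

R2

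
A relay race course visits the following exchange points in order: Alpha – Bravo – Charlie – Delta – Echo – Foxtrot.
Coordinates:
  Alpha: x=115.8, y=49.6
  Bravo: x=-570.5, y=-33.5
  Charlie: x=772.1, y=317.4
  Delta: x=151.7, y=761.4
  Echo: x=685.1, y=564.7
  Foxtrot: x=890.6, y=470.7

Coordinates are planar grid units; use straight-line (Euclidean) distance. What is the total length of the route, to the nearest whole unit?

3636

Leg distances:
Alpha→Bravo: 691.3  (cumulative 691.3)
Bravo→Charlie: 1387.7  (cumulative 2079.0)
Charlie→Delta: 762.9  (cumulative 2841.9)
Delta→Echo: 568.5  (cumulative 3410.4)
Echo→Foxtrot: 226.0  (cumulative 3636.4)
Total route length ≈ 3636.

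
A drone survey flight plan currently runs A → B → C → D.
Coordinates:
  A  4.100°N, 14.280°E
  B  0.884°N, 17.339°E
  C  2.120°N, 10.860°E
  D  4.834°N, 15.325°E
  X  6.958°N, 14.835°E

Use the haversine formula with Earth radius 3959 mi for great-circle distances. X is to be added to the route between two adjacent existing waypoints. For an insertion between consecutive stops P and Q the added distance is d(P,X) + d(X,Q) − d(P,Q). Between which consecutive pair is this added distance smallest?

Added distance for inserting X between each consecutive pair:
A–B: 348.4 mi
B–C: 430.2 mi
C–D: 222.1 mi
Smallest added distance is 222.1 mi, inserting between C and D.

between C and D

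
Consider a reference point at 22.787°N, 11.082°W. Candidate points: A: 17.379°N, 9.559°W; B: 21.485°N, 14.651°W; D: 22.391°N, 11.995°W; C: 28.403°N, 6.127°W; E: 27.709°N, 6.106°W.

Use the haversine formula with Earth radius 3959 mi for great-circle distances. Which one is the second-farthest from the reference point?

Distance to each, sorted:
C: 495.8 mi
E: 460.7 mi
A: 386.5 mi
B: 245.5 mi
D: 64.4 mi
The second-farthest is E at 460.7 mi.

E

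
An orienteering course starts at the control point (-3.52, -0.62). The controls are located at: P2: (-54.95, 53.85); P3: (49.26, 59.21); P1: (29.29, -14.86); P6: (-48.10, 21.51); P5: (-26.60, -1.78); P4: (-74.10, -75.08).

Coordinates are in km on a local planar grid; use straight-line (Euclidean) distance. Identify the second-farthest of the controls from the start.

P3

Distance to each, sorted:
P4: 102.6 km
P3: 79.8 km
P2: 74.9 km
P6: 49.8 km
P1: 35.8 km
P5: 23.1 km
The second-farthest is P3 at 79.8 km.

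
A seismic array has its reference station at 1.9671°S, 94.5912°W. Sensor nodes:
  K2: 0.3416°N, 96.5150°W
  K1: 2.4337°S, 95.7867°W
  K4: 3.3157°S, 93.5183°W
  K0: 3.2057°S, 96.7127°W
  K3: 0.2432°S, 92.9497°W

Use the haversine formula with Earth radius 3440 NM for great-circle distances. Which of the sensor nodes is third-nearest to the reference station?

K3

Distance to each, sorted:
K1: 77.0 NM
K4: 103.4 NM
K3: 142.9 NM
K0: 147.4 NM
K2: 180.4 NM
The third-nearest is K3 at 142.9 NM.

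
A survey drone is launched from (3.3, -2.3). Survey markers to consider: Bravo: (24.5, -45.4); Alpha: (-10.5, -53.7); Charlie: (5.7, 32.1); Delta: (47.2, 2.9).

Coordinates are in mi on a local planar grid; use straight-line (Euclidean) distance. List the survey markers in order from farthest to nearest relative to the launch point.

Distances from the launch point:
Alpha (-10.5, -53.7): 53.2 mi
Bravo (24.5, -45.4): 48.0 mi
Delta (47.2, 2.9): 44.2 mi
Charlie (5.7, 32.1): 34.5 mi

Alpha, Bravo, Delta, Charlie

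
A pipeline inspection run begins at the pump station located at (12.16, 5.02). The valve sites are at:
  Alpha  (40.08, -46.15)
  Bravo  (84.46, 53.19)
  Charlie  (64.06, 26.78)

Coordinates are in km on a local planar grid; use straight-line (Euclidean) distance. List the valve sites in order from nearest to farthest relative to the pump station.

Computing each straight-line distance from (12.16, 5.02):
Charlie (64.06, 26.78): 56.3 km
Alpha (40.08, -46.15): 58.3 km
Bravo (84.46, 53.19): 86.9 km

Charlie, Alpha, Bravo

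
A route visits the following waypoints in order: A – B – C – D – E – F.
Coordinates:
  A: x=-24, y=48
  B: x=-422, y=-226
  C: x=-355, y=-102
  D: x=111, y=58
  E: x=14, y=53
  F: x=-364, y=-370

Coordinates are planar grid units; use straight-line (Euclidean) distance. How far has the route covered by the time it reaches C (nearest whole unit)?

Leg distances:
A→B: 483.2  (cumulative 483.2)
B→C: 140.9  (cumulative 624.1)
Cumulative distance at C ≈ 624.

624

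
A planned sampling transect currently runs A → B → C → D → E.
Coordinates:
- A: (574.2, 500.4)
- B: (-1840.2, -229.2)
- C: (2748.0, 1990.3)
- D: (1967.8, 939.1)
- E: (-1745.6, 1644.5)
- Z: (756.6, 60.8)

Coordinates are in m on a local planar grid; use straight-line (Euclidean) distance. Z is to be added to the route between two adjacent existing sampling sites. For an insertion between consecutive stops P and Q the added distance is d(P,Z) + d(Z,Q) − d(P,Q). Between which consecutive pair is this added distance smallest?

Added distance for inserting Z between each consecutive pair:
A–B: 566.7 m
B–C: 288.9 m
C–D: 2959.9 m
D–E: 677.6 m
Smallest added distance is 288.9 m, inserting between B and C.

between B and C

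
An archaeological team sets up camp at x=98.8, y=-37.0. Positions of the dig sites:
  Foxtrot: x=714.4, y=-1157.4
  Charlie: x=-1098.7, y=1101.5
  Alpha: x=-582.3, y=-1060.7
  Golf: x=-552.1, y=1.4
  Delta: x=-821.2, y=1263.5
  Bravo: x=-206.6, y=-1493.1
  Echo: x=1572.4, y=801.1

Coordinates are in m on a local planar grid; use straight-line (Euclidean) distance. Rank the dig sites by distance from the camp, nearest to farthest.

Distance from the camp at x=98.8, y=-37.0 to each:
Golf x=-552.1, y=1.4: 652.0 m
Alpha x=-582.3, y=-1060.7: 1229.6 m
Foxtrot x=714.4, y=-1157.4: 1278.4 m
Bravo x=-206.6, y=-1493.1: 1487.8 m
Delta x=-821.2, y=1263.5: 1593.0 m
Charlie x=-1098.7, y=1101.5: 1652.3 m
Echo x=1572.4, y=801.1: 1695.3 m

Golf, Alpha, Foxtrot, Bravo, Delta, Charlie, Echo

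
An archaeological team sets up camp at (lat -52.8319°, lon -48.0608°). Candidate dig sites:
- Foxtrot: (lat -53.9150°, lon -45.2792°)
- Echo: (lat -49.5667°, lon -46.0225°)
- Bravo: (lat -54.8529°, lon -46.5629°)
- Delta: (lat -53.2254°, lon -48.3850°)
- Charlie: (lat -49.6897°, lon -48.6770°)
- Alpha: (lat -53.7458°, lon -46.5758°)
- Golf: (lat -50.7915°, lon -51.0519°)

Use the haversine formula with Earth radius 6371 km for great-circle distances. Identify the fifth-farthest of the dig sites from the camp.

Foxtrot

Distances from the camp ((lat -52.8319°, lon -48.0608°)):
Echo: 389.8 km
Charlie: 352.0 km
Golf: 306.1 km
Bravo: 245.3 km
Foxtrot: 220.3 km
Alpha: 141.7 km
Delta: 48.8 km
The fifth-farthest is Foxtrot at 220.3 km.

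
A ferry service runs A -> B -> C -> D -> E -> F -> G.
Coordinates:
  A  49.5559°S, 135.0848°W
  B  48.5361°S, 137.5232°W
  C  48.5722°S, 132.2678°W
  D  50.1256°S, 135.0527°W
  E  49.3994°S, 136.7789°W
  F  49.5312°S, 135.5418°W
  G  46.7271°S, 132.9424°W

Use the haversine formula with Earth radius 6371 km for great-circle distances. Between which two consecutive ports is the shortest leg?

E–F

Leg distances:
A→B: 210.8 km
B→C: 386.7 km
C→D: 265.5 km
D→E: 148.0 km
E→F: 90.6 km
F→G: 366.6 km
The shortest leg is E–F at 90.6 km.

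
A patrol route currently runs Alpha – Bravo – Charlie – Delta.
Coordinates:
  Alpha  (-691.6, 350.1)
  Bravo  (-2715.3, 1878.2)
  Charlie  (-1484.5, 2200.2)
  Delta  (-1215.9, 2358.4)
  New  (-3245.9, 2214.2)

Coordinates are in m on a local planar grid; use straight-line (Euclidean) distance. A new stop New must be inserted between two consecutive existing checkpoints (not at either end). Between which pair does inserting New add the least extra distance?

Added distance for inserting New between each consecutive pair:
Alpha–Bravo: 1254.4 m
Bravo–Charlie: 1117.3 m
Charlie–Delta: 3484.8 m
Smallest added distance is 1117.3 m, inserting between Bravo and Charlie.

between Bravo and Charlie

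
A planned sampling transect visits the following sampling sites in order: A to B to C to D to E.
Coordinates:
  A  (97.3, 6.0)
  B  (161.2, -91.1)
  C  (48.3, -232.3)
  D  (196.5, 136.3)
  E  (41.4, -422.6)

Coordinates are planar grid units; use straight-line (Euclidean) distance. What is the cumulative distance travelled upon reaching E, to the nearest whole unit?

Leg distances:
A→B: 116.2  (cumulative 116.2)
B→C: 180.8  (cumulative 297.0)
C→D: 397.3  (cumulative 694.3)
D→E: 580.0  (cumulative 1274.3)
Cumulative distance at E ≈ 1274.

1274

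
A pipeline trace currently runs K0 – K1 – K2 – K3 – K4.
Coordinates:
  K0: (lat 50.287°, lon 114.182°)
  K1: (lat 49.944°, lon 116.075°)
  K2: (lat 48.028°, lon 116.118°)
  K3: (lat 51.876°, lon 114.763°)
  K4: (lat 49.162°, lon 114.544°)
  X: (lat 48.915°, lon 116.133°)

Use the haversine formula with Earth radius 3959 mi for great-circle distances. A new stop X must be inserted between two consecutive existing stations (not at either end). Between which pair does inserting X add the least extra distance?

between K1 and K2

Added distance for inserting X between each consecutive pair:
K0–K1: 112.9 mi
K1–K2: 0.0 mi
K2–K3: 2.0 mi
K3–K4: 99.5 mi
Smallest added distance is 0.0 mi, inserting between K1 and K2.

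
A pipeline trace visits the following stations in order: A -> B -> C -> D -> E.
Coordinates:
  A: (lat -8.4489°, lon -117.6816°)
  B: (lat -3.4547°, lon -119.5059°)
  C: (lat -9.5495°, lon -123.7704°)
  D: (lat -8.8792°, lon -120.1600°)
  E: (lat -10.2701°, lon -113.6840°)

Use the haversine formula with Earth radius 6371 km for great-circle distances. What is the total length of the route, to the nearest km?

Leg distances:
A→B: 590.8 km  (cumulative 590.8 km)
B→C: 825.3 km  (cumulative 1416.1 km)
C→D: 403.2 km  (cumulative 1819.3 km)
D→E: 726.7 km  (cumulative 2546.0 km)
Total route length ≈ 2546 km.

2546 km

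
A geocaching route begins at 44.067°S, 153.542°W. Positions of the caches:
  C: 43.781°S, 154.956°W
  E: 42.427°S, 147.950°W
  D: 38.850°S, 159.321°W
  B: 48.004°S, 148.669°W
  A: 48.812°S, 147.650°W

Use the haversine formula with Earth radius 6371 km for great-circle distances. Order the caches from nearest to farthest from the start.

Computing each great-circle distance from 44.067°S, 153.542°W:
C 43.781°S, 154.956°W: 117.6 km
E 42.427°S, 147.950°W: 488.1 km
B 48.004°S, 148.669°W: 576.9 km
A 48.812°S, 147.650°W: 694.0 km
D 38.850°S, 159.321°W: 753.5 km

C, E, B, A, D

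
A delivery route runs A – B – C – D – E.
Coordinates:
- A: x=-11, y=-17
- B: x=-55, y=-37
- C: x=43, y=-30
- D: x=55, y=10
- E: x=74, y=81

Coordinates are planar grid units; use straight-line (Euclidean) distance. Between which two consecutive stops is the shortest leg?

C–D

Leg distances:
A→B: 48.3
B→C: 98.2
C→D: 41.8
D→E: 73.5
The shortest leg is C–D at 41.8.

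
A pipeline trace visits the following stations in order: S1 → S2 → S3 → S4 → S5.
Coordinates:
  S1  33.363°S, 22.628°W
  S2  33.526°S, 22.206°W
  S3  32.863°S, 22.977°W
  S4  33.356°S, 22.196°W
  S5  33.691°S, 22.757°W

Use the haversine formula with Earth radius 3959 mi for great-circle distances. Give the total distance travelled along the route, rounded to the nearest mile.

Leg distances:
S1→S2: 26.8 mi  (cumulative 26.8 mi)
S2→S3: 63.9 mi  (cumulative 90.7 mi)
S3→S4: 56.6 mi  (cumulative 147.3 mi)
S4→S5: 39.8 mi  (cumulative 187.1 mi)
Total route length ≈ 187 mi.

187 mi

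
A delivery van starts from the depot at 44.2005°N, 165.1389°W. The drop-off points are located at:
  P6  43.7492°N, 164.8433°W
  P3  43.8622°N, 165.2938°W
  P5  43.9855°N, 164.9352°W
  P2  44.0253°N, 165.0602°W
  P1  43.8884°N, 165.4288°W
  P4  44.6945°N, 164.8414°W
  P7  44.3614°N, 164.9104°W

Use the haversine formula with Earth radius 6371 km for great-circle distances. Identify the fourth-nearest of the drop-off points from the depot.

Distance to each, sorted:
P2: 20.5 km
P7: 25.5 km
P5: 28.9 km
P3: 39.6 km
P1: 41.7 km
P6: 55.5 km
P4: 59.8 km
The fourth-nearest is P3 at 39.6 km.

P3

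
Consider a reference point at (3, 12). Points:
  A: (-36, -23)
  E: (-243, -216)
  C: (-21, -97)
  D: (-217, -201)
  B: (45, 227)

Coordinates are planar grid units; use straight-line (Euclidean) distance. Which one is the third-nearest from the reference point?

Distance to each, sorted:
A: 52.4
C: 111.6
B: 219.1
D: 306.2
E: 335.4
The third-nearest is B at 219.1.

B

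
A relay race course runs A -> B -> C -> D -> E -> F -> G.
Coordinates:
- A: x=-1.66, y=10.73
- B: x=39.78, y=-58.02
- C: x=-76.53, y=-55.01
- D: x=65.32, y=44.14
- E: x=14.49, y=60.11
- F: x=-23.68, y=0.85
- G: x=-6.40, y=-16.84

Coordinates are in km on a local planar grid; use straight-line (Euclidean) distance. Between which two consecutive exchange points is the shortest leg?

F–G

Leg distances:
A→B: 80.3 km
B→C: 116.3 km
C→D: 173.1 km
D→E: 53.3 km
E→F: 70.5 km
F→G: 24.7 km
The shortest leg is F–G at 24.7 km.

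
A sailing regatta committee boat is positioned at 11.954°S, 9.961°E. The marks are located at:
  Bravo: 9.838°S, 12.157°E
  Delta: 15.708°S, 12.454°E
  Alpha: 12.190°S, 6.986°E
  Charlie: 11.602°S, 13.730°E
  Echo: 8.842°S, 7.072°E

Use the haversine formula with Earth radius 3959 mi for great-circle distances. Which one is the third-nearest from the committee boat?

Charlie

Distances from the committee boat (11.954°S, 9.961°E):
Alpha: 201.7 mi
Bravo: 208.7 mi
Charlie: 256.1 mi
Echo: 291.2 mi
Delta: 308.6 mi
The third-nearest is Charlie at 256.1 mi.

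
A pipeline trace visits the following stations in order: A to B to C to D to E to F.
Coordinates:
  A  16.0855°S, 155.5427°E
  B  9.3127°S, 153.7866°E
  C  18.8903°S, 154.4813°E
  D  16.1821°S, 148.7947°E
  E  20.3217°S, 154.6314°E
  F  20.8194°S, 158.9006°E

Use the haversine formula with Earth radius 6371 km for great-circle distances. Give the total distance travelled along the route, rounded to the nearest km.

3735 km

Leg distances:
A→B: 776.8 km  (cumulative 776.8 km)
B→C: 1067.6 km  (cumulative 1844.4 km)
C→D: 673.9 km  (cumulative 2518.3 km)
D→E: 769.1 km  (cumulative 3287.4 km)
E→F: 447.9 km  (cumulative 3735.2 km)
Total route length ≈ 3735 km.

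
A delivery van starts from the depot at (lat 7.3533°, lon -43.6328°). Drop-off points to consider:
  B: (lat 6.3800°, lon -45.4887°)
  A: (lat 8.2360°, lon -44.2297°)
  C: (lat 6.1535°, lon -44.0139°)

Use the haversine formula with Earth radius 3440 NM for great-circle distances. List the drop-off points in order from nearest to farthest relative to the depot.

A, C, B

Computing each great-circle distance from (lat 7.3533°, lon -43.6328°):
A (lat 8.2360°, lon -44.2297°): 63.8 NM
C (lat 6.1535°, lon -44.0139°): 75.5 NM
B (lat 6.3800°, lon -45.4887°): 125.1 NM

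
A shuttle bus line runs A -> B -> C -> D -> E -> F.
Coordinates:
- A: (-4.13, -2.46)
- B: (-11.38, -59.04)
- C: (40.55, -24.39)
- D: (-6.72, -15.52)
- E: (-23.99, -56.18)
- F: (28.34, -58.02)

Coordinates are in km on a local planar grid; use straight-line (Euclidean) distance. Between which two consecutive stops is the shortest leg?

D–E

Leg distances:
A→B: 57.0 km
B→C: 62.4 km
C→D: 48.1 km
D→E: 44.2 km
E→F: 52.4 km
The shortest leg is D–E at 44.2 km.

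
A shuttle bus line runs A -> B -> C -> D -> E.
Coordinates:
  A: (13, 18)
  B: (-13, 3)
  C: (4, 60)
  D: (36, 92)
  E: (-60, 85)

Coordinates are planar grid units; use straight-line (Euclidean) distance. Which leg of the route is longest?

D–E

Leg distances:
A→B: 30.0
B→C: 59.5
C→D: 45.3
D→E: 96.3
The longest leg is D–E at 96.3.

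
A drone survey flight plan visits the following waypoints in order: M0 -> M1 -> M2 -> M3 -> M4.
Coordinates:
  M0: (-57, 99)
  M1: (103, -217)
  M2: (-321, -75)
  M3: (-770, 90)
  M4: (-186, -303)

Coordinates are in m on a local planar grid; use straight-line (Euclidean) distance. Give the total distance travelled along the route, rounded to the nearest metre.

1984 m

Leg distances:
M0→M1: 354.2 m  (cumulative 354.2 m)
M1→M2: 447.1 m  (cumulative 801.3 m)
M2→M3: 478.4 m  (cumulative 1279.7 m)
M3→M4: 703.9 m  (cumulative 1983.6 m)
Total route length ≈ 1984 m.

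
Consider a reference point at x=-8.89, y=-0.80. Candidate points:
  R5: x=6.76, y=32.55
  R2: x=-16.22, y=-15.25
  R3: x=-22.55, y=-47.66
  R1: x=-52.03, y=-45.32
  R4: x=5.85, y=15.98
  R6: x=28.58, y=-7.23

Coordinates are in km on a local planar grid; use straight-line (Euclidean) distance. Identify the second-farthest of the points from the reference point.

Distances from the reference point (x=-8.89, y=-0.80):
R1: 62.0 km
R3: 48.8 km
R6: 38.0 km
R5: 36.8 km
R4: 22.3 km
R2: 16.2 km
The second-farthest is R3 at 48.8 km.

R3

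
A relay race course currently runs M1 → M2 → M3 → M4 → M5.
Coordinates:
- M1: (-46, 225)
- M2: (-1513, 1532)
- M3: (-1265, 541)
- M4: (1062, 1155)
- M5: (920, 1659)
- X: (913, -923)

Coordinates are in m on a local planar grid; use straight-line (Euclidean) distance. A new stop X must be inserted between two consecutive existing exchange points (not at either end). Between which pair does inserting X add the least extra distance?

Added distance for inserting X between each consecutive pair:
M1–M2: 2982.5 m
M2–M3: 5054.2 m
M3–M4: 2301.0 m
M4–M5: 4141.7 m
Smallest added distance is 2301.0 m, inserting between M3 and M4.

between M3 and M4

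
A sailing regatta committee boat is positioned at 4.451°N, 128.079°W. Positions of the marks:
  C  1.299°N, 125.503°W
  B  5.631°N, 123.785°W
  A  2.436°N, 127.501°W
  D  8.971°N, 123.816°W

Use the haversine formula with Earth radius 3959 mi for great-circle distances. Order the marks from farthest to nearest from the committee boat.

D, B, C, A

Distances from the committee boat:
D 8.971°N, 123.816°W: 427.9 mi
B 5.631°N, 123.785°W: 306.6 mi
C 1.299°N, 125.503°W: 281.1 mi
A 2.436°N, 127.501°W: 144.8 mi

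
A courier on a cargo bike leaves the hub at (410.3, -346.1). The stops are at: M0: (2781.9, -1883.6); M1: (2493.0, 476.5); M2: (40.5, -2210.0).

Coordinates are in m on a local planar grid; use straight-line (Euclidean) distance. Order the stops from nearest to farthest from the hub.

Distance from the hub at (410.3, -346.1) to each:
M2 (40.5, -2210.0): 1900.2 m
M1 (2493.0, 476.5): 2239.3 m
M0 (2781.9, -1883.6): 2826.4 m

M2, M1, M0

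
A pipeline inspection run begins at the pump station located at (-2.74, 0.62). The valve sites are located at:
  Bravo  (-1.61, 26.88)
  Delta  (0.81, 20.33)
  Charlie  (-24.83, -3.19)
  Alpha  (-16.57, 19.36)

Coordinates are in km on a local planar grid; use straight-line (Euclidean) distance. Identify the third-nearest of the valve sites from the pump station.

Alpha

Distance to each, sorted:
Delta: 20.0 km
Charlie: 22.4 km
Alpha: 23.3 km
Bravo: 26.3 km
The third-nearest is Alpha at 23.3 km.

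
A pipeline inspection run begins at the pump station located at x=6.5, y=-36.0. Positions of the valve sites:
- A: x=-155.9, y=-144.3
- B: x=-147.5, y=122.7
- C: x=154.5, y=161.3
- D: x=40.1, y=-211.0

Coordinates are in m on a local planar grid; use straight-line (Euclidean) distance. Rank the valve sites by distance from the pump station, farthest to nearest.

Computing each straight-line distance from x=6.5, y=-36.0:
C x=154.5, y=161.3: 246.6 m
B x=-147.5, y=122.7: 221.1 m
A x=-155.9, y=-144.3: 195.2 m
D x=40.1, y=-211.0: 178.2 m

C, B, A, D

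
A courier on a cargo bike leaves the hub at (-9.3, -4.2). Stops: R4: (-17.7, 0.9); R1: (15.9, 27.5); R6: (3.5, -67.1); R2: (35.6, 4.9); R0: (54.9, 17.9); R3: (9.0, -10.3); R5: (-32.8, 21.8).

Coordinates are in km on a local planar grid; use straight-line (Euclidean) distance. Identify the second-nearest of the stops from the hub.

R3

Distance to each, sorted:
R4: 9.8 km
R3: 19.3 km
R5: 35.0 km
R1: 40.5 km
R2: 45.8 km
R6: 64.2 km
R0: 67.9 km
The second-nearest is R3 at 19.3 km.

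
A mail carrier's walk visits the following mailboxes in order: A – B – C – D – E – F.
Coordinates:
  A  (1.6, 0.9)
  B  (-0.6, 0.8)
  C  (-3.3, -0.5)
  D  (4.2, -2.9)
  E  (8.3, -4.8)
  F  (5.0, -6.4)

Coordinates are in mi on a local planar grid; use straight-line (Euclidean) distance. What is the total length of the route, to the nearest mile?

Leg distances:
A→B: 2.2 mi  (cumulative 2.2 mi)
B→C: 3.0 mi  (cumulative 5.2 mi)
C→D: 7.9 mi  (cumulative 13.1 mi)
D→E: 4.5 mi  (cumulative 17.6 mi)
E→F: 3.7 mi  (cumulative 21.3 mi)
Total route length ≈ 21 mi.

21 mi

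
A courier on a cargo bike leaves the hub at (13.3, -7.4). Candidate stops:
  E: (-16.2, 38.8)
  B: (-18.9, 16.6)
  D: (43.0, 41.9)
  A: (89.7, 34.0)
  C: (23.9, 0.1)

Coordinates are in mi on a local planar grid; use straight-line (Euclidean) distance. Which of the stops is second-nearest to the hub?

B

Distance to each, sorted:
C: 13.0 mi
B: 40.2 mi
E: 54.8 mi
D: 57.6 mi
A: 86.9 mi
The second-nearest is B at 40.2 mi.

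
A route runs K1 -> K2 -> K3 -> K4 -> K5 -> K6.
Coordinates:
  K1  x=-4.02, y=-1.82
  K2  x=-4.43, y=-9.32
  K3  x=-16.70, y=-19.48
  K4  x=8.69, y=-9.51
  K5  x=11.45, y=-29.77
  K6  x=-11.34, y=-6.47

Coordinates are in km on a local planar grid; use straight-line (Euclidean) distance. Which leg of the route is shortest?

K1–K2

Leg distances:
K1→K2: 7.5 km
K2→K3: 15.9 km
K3→K4: 27.3 km
K4→K5: 20.4 km
K5→K6: 32.6 km
The shortest leg is K1–K2 at 7.5 km.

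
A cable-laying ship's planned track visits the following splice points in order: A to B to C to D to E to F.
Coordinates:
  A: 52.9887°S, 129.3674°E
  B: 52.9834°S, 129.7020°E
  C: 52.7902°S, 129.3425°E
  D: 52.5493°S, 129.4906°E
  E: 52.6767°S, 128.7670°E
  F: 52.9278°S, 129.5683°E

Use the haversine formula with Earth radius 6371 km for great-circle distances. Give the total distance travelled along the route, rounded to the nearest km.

195 km

Leg distances:
A→B: 22.4 km  (cumulative 22.4 km)
B→C: 32.3 km  (cumulative 54.7 km)
C→D: 28.6 km  (cumulative 83.3 km)
D→E: 50.9 km  (cumulative 134.2 km)
E→F: 60.7 km  (cumulative 194.8 km)
Total route length ≈ 195 km.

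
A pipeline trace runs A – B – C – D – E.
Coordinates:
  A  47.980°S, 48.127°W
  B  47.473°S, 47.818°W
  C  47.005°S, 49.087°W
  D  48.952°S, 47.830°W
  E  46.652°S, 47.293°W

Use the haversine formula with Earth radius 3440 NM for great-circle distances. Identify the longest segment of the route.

Leg distances:
A→B: 32.9 NM
B→C: 58.9 NM
C→D: 127.3 NM
D→E: 139.8 NM
The longest leg is D–E at 139.8 NM.

D–E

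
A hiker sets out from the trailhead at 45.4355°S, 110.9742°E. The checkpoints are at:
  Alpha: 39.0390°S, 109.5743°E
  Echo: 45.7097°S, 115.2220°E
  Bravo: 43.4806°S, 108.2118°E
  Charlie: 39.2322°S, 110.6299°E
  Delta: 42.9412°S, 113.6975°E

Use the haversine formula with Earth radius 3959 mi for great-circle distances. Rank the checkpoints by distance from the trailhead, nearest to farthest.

Bravo, Echo, Delta, Charlie, Alpha

Distances from the trailhead:
Bravo 43.4806°S, 108.2118°E: 191.8 mi
Echo 45.7097°S, 115.2220°E: 206.3 mi
Delta 42.9412°S, 113.6975°E: 218.9 mi
Charlie 39.2322°S, 110.6299°E: 429.0 mi
Alpha 39.0390°S, 109.5743°E: 447.7 mi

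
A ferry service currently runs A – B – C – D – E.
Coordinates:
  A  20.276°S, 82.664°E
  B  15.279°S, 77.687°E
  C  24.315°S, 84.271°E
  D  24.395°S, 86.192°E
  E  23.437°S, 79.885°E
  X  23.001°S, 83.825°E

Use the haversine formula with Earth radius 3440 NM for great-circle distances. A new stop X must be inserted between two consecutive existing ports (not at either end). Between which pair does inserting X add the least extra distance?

Added distance for inserting X between each consecutive pair:
A–B: 342.1 NM
B–C: 4.7 NM
C–D: 132.2 NM
D–E: 22.8 NM
Smallest added distance is 4.7 NM, inserting between B and C.

between B and C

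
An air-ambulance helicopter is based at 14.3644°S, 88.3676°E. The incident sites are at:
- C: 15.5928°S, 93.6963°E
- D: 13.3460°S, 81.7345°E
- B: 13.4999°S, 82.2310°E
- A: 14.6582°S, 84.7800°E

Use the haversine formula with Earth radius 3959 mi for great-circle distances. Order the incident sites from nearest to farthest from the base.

A, C, B, D

Distances from the base:
A 14.6582°S, 84.7800°E: 240.8 mi
C 15.5928°S, 93.6963°E: 365.7 mi
B 13.4999°S, 82.2310°E: 415.8 mi
D 13.3460°S, 81.7345°E: 450.5 mi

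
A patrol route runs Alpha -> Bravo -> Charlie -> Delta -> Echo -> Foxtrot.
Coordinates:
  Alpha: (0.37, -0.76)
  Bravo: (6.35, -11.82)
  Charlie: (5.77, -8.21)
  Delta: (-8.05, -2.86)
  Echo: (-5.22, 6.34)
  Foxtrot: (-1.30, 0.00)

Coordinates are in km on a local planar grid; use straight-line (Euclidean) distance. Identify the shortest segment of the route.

Leg distances:
Alpha→Bravo: 12.6 km
Bravo→Charlie: 3.7 km
Charlie→Delta: 14.8 km
Delta→Echo: 9.6 km
Echo→Foxtrot: 7.5 km
The shortest leg is Bravo–Charlie at 3.7 km.

Bravo–Charlie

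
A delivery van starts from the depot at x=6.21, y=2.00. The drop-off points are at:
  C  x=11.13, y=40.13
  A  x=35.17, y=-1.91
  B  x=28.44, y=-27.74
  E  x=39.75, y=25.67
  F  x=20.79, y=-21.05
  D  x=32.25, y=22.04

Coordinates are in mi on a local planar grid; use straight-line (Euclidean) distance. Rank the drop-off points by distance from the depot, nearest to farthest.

Distances from the depot:
F x=20.79, y=-21.05: 27.3 mi
A x=35.17, y=-1.91: 29.2 mi
D x=32.25, y=22.04: 32.9 mi
B x=28.44, y=-27.74: 37.1 mi
C x=11.13, y=40.13: 38.4 mi
E x=39.75, y=25.67: 41.1 mi

F, A, D, B, C, E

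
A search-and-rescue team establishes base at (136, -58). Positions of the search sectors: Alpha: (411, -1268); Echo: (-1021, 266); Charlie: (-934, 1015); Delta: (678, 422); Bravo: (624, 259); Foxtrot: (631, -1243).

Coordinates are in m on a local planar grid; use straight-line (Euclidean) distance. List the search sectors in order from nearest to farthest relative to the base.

Computing each straight-line distance from (136, -58):
Bravo (624, 259): 581.9 m
Delta (678, 422): 724.0 m
Echo (-1021, 266): 1201.5 m
Alpha (411, -1268): 1240.9 m
Foxtrot (631, -1243): 1284.2 m
Charlie (-934, 1015): 1515.3 m

Bravo, Delta, Echo, Alpha, Foxtrot, Charlie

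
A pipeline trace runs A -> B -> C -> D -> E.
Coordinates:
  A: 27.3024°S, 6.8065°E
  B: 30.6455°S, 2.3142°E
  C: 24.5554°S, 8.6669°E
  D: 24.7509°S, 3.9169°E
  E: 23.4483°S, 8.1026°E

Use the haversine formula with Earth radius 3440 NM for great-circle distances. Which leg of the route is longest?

B–C

Leg distances:
A→B: 309.7 NM
B→C: 497.7 NM
C→D: 259.4 NM
D→E: 242.4 NM
The longest leg is B–C at 497.7 NM.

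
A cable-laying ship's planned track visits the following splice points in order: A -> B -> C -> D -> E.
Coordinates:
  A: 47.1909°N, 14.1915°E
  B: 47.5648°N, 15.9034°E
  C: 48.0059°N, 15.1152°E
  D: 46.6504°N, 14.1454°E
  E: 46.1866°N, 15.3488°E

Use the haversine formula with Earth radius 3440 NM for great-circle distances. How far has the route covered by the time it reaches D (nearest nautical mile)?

205 NM

Leg distances:
A→B: 73.1 NM  (cumulative 73.1 NM)
B→C: 41.4 NM  (cumulative 114.5 NM)
C→D: 90.4 NM  (cumulative 205.0 NM)
Cumulative distance at D ≈ 205 NM.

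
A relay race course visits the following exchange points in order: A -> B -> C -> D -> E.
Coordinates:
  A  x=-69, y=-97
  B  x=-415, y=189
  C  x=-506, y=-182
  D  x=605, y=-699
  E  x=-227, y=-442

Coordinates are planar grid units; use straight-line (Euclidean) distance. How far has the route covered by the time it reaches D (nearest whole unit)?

2056

Leg distances:
A→B: 448.9  (cumulative 448.9)
B→C: 382.0  (cumulative 830.9)
C→D: 1225.4  (cumulative 2056.3)
Cumulative distance at D ≈ 2056.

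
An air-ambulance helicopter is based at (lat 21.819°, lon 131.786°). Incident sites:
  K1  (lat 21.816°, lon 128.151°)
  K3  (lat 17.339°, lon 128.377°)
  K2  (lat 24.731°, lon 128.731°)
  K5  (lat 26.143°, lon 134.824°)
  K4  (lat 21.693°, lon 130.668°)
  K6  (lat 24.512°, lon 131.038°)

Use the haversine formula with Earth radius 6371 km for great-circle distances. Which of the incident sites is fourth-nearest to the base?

Distance to each, sorted:
K4: 116.3 km
K6: 309.1 km
K1: 375.2 km
K2: 449.7 km
K5: 571.3 km
K3: 612.9 km
The fourth-nearest is K2 at 449.7 km.

K2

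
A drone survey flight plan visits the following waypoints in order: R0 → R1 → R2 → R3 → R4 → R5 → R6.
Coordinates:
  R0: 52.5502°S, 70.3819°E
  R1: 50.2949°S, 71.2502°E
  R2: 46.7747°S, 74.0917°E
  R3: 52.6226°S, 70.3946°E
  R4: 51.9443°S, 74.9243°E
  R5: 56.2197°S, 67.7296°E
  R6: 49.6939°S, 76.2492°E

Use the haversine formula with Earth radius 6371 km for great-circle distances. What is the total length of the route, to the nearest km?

3310 km

Leg distances:
R0→R1: 257.9 km  (cumulative 257.9 km)
R1→R2: 443.8 km  (cumulative 701.7 km)
R2→R3: 702.3 km  (cumulative 1403.9 km)
R3→R4: 317.2 km  (cumulative 1721.1 km)
R4→R5: 667.4 km  (cumulative 2388.5 km)
R5→R6: 921.8 km  (cumulative 3310.2 km)
Total route length ≈ 3310 km.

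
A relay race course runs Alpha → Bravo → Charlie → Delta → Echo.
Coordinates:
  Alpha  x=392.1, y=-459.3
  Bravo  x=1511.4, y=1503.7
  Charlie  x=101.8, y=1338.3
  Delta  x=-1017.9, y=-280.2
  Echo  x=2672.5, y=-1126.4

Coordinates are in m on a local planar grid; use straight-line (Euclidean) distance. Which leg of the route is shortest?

Leg distances:
Alpha→Bravo: 2259.7 m
Bravo→Charlie: 1419.3 m
Charlie→Delta: 1968.1 m
Delta→Echo: 3786.2 m
The shortest leg is Bravo–Charlie at 1419.3 m.

Bravo–Charlie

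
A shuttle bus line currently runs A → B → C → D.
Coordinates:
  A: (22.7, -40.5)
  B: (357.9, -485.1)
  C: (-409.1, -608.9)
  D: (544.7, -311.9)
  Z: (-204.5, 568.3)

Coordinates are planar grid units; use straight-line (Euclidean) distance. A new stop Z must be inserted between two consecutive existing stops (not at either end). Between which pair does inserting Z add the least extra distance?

Added distance for inserting Z between each consecutive pair:
A–B: 1287.1
B–C: 1612.1
C–D: 1351.8
Smallest added distance is 1287.1, inserting between A and B.

between A and B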